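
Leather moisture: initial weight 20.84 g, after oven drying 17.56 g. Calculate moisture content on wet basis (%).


Moisture = 20.84 - 17.56 = 3.28 g
MC = 3.28 / 20.84 x 100 = 15.7%


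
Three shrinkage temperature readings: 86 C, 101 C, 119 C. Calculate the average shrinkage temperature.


Average = (86 + 101 + 119) / 3
Average = 306 / 3 = 102.0 C


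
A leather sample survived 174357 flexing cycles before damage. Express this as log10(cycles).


5.24


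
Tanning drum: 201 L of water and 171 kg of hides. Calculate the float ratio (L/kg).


1.2


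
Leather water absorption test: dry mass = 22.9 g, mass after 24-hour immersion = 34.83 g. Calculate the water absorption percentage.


52.1%


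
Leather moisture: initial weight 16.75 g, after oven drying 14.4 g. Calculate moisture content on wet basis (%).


Moisture = 16.75 - 14.4 = 2.35 g
MC = 2.35 / 16.75 x 100 = 14.0%


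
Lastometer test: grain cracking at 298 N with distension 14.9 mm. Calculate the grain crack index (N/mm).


20.0 N/mm


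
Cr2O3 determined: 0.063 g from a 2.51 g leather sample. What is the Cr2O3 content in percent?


2.51%

Cr2O3% = 0.063 / 2.51 x 100
Cr2O3% = 2.51%


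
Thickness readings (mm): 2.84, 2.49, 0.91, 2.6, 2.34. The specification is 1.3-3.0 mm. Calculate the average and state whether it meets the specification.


Average = 2.24 mm
Within specification: Yes

Sum = 11.18
Average = 11.18 / 5 = 2.24 mm
Specification range: 1.3 to 3.0 mm
Within spec: Yes


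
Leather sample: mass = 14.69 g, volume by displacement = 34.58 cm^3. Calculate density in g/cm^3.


Density = mass / volume
Density = 14.69 / 34.58 = 0.425 g/cm^3


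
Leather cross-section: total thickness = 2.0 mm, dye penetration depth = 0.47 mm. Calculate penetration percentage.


23.5%

Penetration% = 0.47 / 2.0 x 100
Penetration = 23.5%


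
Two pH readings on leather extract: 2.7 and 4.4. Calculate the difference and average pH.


Difference = |2.7 - 4.4| = 1.7
Average = (2.7 + 4.4) / 2 = 3.55


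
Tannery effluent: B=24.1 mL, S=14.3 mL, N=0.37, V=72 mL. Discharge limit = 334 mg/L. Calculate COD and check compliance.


COD = 402.9 mg/L
Compliant: No


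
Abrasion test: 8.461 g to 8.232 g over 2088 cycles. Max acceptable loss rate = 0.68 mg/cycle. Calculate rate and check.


Rate = 0.110 mg/cycle
Passes: Yes

Loss = 8.461 - 8.232 = 0.229 g
Rate = 0.229 g / 2088 cycles x 1000 = 0.110 mg/cycle
Max = 0.68 mg/cycle
Passes: Yes


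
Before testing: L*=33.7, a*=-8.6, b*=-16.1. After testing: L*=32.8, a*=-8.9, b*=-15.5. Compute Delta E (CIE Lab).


Delta E = 1.12

dL = 32.8 - 33.7 = -0.9
da = -8.9 - (-8.6) = -0.3
db = -15.5 - (-16.1) = 0.6
dE = sqrt((-0.9)^2 + (-0.3)^2 + (0.6)^2) = 1.12


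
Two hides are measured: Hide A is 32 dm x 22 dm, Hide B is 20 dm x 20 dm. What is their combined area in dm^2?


Hide A area = 32 x 22 = 704 dm^2
Hide B area = 20 x 20 = 400 dm^2
Total = 704 + 400 = 1104 dm^2


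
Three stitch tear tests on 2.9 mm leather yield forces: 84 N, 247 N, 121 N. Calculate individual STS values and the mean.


STS1 = 84 / 2.9 = 29.0 N/mm
STS2 = 247 / 2.9 = 85.2 N/mm
STS3 = 121 / 2.9 = 41.7 N/mm
Mean = (29.0 + 85.2 + 41.7) / 3 = 52.0 N/mm


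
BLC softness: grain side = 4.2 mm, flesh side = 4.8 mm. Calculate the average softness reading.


4.50 mm


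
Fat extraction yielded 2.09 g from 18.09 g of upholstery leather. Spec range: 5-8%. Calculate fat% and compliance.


Fat content = 11.6%
Compliant: No

Fat% = 2.09 / 18.09 x 100 = 11.6%
Spec range: 5-8%
Compliant: No


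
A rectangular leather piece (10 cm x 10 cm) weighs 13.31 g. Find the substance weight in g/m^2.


1331.0 g/m^2

Area = 10 x 10 = 100 cm^2
SW = 13.31 / 100 x 10000 = 1331.0 g/m^2


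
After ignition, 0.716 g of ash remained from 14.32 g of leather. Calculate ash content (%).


5.00%

Ash% = 0.716 / 14.32 x 100
Ash% = 5.00%


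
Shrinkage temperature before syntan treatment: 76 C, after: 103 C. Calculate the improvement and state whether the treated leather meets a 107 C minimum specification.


Improvement = 103 - 76 = 27 C
Spec check: 103 C >= 107 C? No


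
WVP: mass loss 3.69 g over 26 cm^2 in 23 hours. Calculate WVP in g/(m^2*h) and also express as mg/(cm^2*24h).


WVP = 3.69 / (26 x 23) x 10000 = 61.71 g/(m^2*h)
Mass loss in mg = 3.69 x 1000 = 3690 mg
Per cm^2 per 24h in mg: 3690 x 24 / (26 x 23) = 88560 / 598 = 148.09 mg/(cm^2*24h)


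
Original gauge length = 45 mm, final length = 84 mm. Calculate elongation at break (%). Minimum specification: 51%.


Extension = 84 - 45 = 39 mm
Elongation = 39 / 45 x 100 = 86.7%
Minimum required: 51%
Meets specification: Yes


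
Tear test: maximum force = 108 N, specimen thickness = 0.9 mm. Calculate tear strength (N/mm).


120.0 N/mm

Tear strength = force / thickness
Tear = 108 / 0.9 = 120.0 N/mm


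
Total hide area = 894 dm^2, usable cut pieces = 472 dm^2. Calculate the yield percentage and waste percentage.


Yield = 472 / 894 x 100 = 52.8%
Waste = 894 - 472 = 422 dm^2
Waste% = 100 - 52.8 = 47.2%


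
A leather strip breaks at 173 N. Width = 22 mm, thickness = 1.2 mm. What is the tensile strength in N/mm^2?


Cross-sectional area = 22 x 1.2 = 26.4 mm^2
Tensile strength = 173 / 26.4 = 6.55 N/mm^2


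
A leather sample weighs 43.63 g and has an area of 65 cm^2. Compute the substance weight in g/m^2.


Substance weight = mass / area x 10000
SW = 43.63 / 65 x 10000
SW = 6712.3 g/m^2


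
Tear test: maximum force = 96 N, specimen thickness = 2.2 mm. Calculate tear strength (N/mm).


Tear strength = force / thickness
Tear = 96 / 2.2 = 43.6 N/mm


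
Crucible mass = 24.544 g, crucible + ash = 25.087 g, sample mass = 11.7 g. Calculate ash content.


Ash mass = 0.543 g
Ash content = 4.64%


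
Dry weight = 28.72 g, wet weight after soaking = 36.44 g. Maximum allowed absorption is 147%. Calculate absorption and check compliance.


WA = (36.44 - 28.72) / 28.72 x 100 = 26.9%
Maximum allowed: 147%
Compliant: Yes


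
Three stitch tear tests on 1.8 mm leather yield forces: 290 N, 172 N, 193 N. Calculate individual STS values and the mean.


STS1 = 290 / 1.8 = 161.1 N/mm
STS2 = 172 / 1.8 = 95.6 N/mm
STS3 = 193 / 1.8 = 107.2 N/mm
Mean = (161.1 + 95.6 + 107.2) / 3 = 121.3 N/mm


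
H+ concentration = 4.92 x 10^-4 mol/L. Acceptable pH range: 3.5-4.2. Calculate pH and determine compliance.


pH = -log10(4.92 x 10^-4) = 3.31
Range: 3.5 to 4.2
Compliant: No


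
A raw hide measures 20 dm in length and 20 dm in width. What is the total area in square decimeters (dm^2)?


400 dm^2

Area = length x width
Area = 20 x 20 = 400 dm^2


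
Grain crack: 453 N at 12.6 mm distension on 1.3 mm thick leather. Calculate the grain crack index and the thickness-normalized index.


Crack index = 36.0 N/mm
Normalized index = 27.7 N/mm per mm

Crack index = 453 / 12.6 = 36.0 N/mm
Normalized = 36.0 / 1.3 = 27.7 N/mm per mm


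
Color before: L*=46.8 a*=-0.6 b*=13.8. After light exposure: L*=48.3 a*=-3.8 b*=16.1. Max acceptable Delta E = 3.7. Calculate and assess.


Delta E = 4.22
Passes: No

dL = 1.5, da = -3.2, db = 2.3
dE = sqrt((1.5)^2 + (-3.2)^2 + (2.3)^2) = 4.22
Max = 3.7
Passes: No


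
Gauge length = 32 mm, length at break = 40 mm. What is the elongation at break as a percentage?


25.0%

Extension = 40 - 32 = 8 mm
Elongation = 8 / 32 x 100 = 25.0%


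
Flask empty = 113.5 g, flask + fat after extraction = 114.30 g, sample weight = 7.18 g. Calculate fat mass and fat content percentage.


Fat mass = 114.30 - 113.5 = 0.80 g
Fat% = 0.80 / 7.18 x 100 = 11.1%


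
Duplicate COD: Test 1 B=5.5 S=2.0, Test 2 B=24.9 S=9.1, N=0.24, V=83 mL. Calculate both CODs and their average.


COD1 = 81.0 mg/L
COD2 = 365.5 mg/L
Average = 223.3 mg/L

COD1 = (5.5 - 2.0) x 0.24 x 8000 / 83 = 81.0 mg/L
COD2 = (24.9 - 9.1) x 0.24 x 8000 / 83 = 365.5 mg/L
Average = (81.0 + 365.5) / 2 = 223.3 mg/L


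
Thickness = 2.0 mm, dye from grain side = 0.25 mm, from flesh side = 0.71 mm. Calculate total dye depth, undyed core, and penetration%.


Total dyed = 0.25 + 0.71 = 0.96 mm
Undyed core = 2.0 - 0.96 = 1.04 mm
Penetration = 0.96 / 2.0 x 100 = 48.0%


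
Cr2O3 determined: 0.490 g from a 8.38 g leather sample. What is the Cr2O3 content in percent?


Cr2O3% = 0.490 / 8.38 x 100
Cr2O3% = 5.85%


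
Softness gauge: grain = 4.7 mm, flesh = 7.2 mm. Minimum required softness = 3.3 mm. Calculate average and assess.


Average = (4.7 + 7.2) / 2 = 5.95 mm
Minimum = 3.3 mm
Meets requirement: Yes


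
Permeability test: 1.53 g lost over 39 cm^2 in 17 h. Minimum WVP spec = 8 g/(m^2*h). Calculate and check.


WVP = 1.53 / (39 x 17) x 10000 = 23.08 g/(m^2*h)
Minimum: 8 g/(m^2*h)
Meets spec: Yes


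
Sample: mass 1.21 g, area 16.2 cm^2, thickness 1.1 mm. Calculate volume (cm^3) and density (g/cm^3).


Thickness in cm = 1.1 / 10 = 0.11 cm
Volume = 16.2 x 0.11 = 1.782 cm^3
Density = 1.21 / 1.782 = 0.679 g/cm^3


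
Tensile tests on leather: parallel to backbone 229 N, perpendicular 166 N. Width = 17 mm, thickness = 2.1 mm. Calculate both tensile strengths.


Parallel = 6.41 N/mm^2
Perpendicular = 4.65 N/mm^2

Area = 17 x 2.1 = 35.7 mm^2
TS (parallel) = 229 / 35.7 = 6.41 N/mm^2
TS (perpendicular) = 166 / 35.7 = 4.65 N/mm^2


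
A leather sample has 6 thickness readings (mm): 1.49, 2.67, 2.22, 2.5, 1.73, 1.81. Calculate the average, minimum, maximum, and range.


Average = 2.07 mm
Min = 1.49 mm
Max = 2.67 mm
Range = 1.18 mm


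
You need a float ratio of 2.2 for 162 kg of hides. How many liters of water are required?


356.4 L

Water = hide weight x target ratio
Water = 162 x 2.2 = 356.4 L


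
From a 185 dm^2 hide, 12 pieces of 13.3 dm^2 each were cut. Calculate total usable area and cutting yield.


Total usable = 12 x 13.3 = 159.6 dm^2
Yield = 159.6 / 185 x 100 = 86.3%


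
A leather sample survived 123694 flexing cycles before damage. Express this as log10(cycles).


5.09


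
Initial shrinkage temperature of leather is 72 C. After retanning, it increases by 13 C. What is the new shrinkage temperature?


85 C


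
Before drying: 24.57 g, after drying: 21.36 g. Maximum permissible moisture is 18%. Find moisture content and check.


Moisture content = 13.1%
Acceptable: Yes


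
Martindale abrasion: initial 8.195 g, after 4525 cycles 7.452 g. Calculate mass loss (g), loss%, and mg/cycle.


Mass loss = 0.743 g
Loss = 9.07%
Rate = 0.164 mg/cycle


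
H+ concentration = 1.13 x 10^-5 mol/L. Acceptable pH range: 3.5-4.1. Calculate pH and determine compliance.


pH = -log10(1.13 x 10^-5) = 4.95
Range: 3.5 to 4.1
Compliant: No


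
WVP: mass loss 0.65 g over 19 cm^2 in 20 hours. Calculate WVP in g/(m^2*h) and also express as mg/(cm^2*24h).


WVP = 17.11 g/(m^2*h)
Daily rate = 41.05 mg/(cm^2*24h)

WVP = 0.65 / (19 x 20) x 10000 = 17.11 g/(m^2*h)
Mass loss in mg = 0.65 x 1000 = 650 mg
Per cm^2 per 24h in mg: 650 x 24 / (19 x 20) = 15600 / 380 = 41.05 mg/(cm^2*24h)


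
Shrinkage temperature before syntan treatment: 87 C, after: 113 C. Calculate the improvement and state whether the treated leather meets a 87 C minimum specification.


Improvement = 113 - 87 = 26 C
Spec check: 113 C >= 87 C? Yes


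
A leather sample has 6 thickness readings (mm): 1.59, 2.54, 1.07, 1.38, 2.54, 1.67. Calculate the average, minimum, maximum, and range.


Sum = 10.79
Average = 10.79 / 6 = 1.80 mm
Minimum = 1.07 mm
Maximum = 2.54 mm
Range = 2.54 - 1.07 = 1.47 mm


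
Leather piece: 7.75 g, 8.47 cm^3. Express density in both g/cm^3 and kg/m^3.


0.915 g/cm^3
915 kg/m^3

Density = 7.75 / 8.47 = 0.915 g/cm^3
Convert: 0.915 x 1000 = 915 kg/m^3


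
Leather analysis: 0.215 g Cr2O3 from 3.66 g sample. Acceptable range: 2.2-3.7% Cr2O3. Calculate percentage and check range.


Cr2O3% = 0.215 / 3.66 x 100 = 5.87%
Acceptable range: 2.2 to 3.7%
Within range: No


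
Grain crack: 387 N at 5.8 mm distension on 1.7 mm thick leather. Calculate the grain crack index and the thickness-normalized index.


Crack index = 66.7 N/mm
Normalized index = 39.2 N/mm per mm


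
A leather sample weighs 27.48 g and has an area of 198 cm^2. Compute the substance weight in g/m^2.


Substance weight = mass / area x 10000
SW = 27.48 / 198 x 10000
SW = 1387.9 g/m^2


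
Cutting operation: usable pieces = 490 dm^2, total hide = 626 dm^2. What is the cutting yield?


78.3%


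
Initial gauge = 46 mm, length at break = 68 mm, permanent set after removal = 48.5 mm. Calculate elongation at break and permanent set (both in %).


Elongation at break = (68 - 46) / 46 x 100 = 47.8%
Permanent set = (48.5 - 46) / 46 x 100 = 5.4%


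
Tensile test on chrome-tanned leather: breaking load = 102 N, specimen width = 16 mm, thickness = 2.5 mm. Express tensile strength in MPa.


2.55 MPa

Cross-section = 16 x 2.5 = 40.0 mm^2
TS = 102 / 40.0 = 2.55 MPa
(1 N/mm^2 = 1 MPa)


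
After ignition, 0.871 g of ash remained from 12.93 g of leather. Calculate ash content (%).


6.74%


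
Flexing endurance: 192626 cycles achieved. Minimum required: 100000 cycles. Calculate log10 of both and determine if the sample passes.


Achieved: log10 = 5.28
Required: log10 = 5.00
Passes: Yes

log10(192626) = 5.28
log10(100000) = 5.00
Passes: Yes


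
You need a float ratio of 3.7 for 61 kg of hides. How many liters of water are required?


225.7 L

Water = hide weight x target ratio
Water = 61 x 3.7 = 225.7 L


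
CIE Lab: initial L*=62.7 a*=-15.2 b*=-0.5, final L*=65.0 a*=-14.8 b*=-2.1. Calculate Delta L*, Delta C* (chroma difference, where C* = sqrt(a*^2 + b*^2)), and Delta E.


Delta L* = 65.0 - 62.7 = 2.3
C1* = sqrt((-15.2)^2 + (-0.5)^2) = 15.208
C2* = sqrt((-14.8)^2 + (-2.1)^2) = 14.948
Delta C* = 14.948 - 15.208 = -0.26
Delta E = sqrt((2.3)^2 + (0.4)^2 + (-1.6)^2) = 2.83


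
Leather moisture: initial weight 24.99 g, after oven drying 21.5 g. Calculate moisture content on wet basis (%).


Moisture = 24.99 - 21.5 = 3.49 g
MC = 3.49 / 24.99 x 100 = 14.0%


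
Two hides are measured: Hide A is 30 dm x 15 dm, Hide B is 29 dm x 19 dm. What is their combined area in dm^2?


Hide A area = 30 x 15 = 450 dm^2
Hide B area = 29 x 19 = 551 dm^2
Total = 450 + 551 = 1001 dm^2


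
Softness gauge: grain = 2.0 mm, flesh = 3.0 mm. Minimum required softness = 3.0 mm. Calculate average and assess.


Average = (2.0 + 3.0) / 2 = 2.50 mm
Minimum = 3.0 mm
Meets requirement: No


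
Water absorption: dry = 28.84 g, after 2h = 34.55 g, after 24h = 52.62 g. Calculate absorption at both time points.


2h absorption = 19.8%
24h absorption = 82.5%

WA (2h) = (34.55 - 28.84) / 28.84 x 100 = 19.8%
WA (24h) = (52.62 - 28.84) / 28.84 x 100 = 82.5%


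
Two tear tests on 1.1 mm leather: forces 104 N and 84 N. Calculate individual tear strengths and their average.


Tear 1 = 94.5 N/mm
Tear 2 = 76.4 N/mm
Average = 85.5 N/mm


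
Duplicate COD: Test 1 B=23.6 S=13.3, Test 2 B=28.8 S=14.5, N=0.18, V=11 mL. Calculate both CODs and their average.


COD1 = (23.6 - 13.3) x 0.18 x 8000 / 11 = 1348.4 mg/L
COD2 = (28.8 - 14.5) x 0.18 x 8000 / 11 = 1872.0 mg/L
Average = (1348.4 + 1872.0) / 2 = 1610.2 mg/L


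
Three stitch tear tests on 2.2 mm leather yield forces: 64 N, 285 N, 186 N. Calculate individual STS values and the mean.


STS1 = 64 / 2.2 = 29.1 N/mm
STS2 = 285 / 2.2 = 129.5 N/mm
STS3 = 186 / 2.2 = 84.5 N/mm
Mean = (29.1 + 129.5 + 84.5) / 3 = 81.0 N/mm


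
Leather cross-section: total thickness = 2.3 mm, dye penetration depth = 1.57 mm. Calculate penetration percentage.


Penetration% = 1.57 / 2.3 x 100
Penetration = 68.3%


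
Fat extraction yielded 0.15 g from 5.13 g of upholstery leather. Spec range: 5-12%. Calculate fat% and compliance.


Fat% = 0.15 / 5.13 x 100 = 2.9%
Spec range: 5-12%
Compliant: No


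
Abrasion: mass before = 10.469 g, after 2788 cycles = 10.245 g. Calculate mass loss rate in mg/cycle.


0.080 mg/cycle

Mass loss = 10.469 - 10.245 = 0.224 g
Rate = 0.224 / 2788 x 1000 = 0.080 mg/cycle


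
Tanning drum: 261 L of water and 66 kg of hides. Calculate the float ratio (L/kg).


4.0

Float ratio = water / hide weight
Ratio = 261 / 66 = 4.0


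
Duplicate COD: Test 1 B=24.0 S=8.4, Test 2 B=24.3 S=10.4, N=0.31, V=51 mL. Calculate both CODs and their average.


COD1 = (24.0 - 8.4) x 0.31 x 8000 / 51 = 758.6 mg/L
COD2 = (24.3 - 10.4) x 0.31 x 8000 / 51 = 675.9 mg/L
Average = (758.6 + 675.9) / 2 = 717.3 mg/L


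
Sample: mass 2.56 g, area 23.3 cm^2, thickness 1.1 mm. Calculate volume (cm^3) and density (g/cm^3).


Volume = 2.563 cm^3
Density = 0.999 g/cm^3

Thickness in cm = 1.1 / 10 = 0.11 cm
Volume = 23.3 x 0.11 = 2.563 cm^3
Density = 2.56 / 2.563 = 0.999 g/cm^3


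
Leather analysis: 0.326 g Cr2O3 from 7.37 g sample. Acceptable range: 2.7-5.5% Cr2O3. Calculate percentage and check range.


Cr2O3 = 4.42%
Within range: Yes


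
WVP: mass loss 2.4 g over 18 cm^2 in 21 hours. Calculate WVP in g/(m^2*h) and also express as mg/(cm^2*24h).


WVP = 2.4 / (18 x 21) x 10000 = 63.49 g/(m^2*h)
Mass loss in mg = 2.4 x 1000 = 2400 mg
Per cm^2 per 24h in mg: 2400 x 24 / (18 x 21) = 57600 / 378 = 152.38 mg/(cm^2*24h)


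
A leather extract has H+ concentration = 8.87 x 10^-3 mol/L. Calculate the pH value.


pH = 2.05

pH = -log10[H+]
pH = -log10(8.87 x 10^-3) = 2.05


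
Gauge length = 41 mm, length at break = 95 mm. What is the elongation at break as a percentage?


Extension = 95 - 41 = 54 mm
Elongation = 54 / 41 x 100 = 131.7%


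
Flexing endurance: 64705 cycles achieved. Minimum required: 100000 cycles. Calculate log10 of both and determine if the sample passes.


Achieved: log10 = 4.81
Required: log10 = 5.00
Passes: No


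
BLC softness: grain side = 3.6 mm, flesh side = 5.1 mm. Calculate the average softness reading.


Average = (3.6 + 5.1) / 2
Average = 4.35 mm


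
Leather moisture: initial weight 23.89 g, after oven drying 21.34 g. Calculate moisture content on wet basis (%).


Moisture = 23.89 - 21.34 = 2.55 g
MC = 2.55 / 23.89 x 100 = 10.7%


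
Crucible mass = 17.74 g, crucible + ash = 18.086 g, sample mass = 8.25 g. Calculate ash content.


Ash mass = 18.086 - 17.74 = 0.346 g
Ash% = 0.346 / 8.25 x 100 = 4.19%


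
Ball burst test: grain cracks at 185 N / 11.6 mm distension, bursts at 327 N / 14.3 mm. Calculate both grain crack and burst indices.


Crack index = 15.9 N/mm
Burst index = 22.9 N/mm

Crack index = 185 / 11.6 = 15.9 N/mm
Burst index = 327 / 14.3 = 22.9 N/mm


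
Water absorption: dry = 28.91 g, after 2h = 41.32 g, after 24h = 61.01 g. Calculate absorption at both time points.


WA (2h) = (41.32 - 28.91) / 28.91 x 100 = 42.9%
WA (24h) = (61.01 - 28.91) / 28.91 x 100 = 111.0%


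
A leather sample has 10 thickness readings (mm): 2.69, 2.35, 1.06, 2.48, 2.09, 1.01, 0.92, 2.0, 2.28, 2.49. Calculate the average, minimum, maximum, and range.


Average = 1.94 mm
Min = 0.92 mm
Max = 2.69 mm
Range = 1.77 mm


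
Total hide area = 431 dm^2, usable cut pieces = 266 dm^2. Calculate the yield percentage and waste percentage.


Yield = 266 / 431 x 100 = 61.7%
Waste = 431 - 266 = 165 dm^2
Waste% = 100 - 61.7 = 38.3%


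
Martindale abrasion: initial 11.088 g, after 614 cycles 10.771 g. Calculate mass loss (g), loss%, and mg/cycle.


Mass loss = 0.317 g
Loss = 2.86%
Rate = 0.516 mg/cycle

Loss = 11.088 - 10.771 = 0.317 g
Loss% = 0.317 / 11.088 x 100 = 2.86%
Rate = 0.317 / 614 x 1000 = 0.516 mg/cycle


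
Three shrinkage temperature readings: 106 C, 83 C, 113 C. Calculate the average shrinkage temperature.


100.7 C

Average = (106 + 83 + 113) / 3
Average = 302 / 3 = 100.7 C


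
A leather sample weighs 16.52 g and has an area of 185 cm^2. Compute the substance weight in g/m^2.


Substance weight = mass / area x 10000
SW = 16.52 / 185 x 10000
SW = 893.0 g/m^2


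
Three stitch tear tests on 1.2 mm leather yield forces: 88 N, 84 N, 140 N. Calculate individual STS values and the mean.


STS1 = 73.3 N/mm
STS2 = 70.0 N/mm
STS3 = 116.7 N/mm
Mean = 86.7 N/mm


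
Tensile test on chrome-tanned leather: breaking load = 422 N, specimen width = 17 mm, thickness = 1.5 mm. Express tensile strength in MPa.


Cross-section = 17 x 1.5 = 25.5 mm^2
TS = 422 / 25.5 = 16.55 MPa
(1 N/mm^2 = 1 MPa)


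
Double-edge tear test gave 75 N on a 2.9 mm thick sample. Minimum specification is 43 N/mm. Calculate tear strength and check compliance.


Tear strength = 25.9 N/mm
Compliant: No


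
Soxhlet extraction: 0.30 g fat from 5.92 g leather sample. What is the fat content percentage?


5.1%

Fat content = 0.30 / 5.92 x 100
Fat = 5.1%


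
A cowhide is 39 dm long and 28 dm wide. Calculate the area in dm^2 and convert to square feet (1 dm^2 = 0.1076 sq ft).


1092 dm^2
117.50 sq ft

Area = 39 x 28 = 1092 dm^2
Conversion: 1092 x 0.1076 = 117.50 sq ft


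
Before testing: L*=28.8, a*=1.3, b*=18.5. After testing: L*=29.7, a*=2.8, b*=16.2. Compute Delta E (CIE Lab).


dL = 29.7 - 28.8 = 0.9
da = 2.8 - 1.3 = 1.5
db = 16.2 - 18.5 = -2.3
dE = sqrt((0.9)^2 + (1.5)^2 + (-2.3)^2) = 2.89


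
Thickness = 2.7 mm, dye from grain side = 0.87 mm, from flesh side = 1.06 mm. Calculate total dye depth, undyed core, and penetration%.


Total dyed = 1.93 mm
Undyed core = 0.77 mm
Penetration = 71.5%

Total dyed = 0.87 + 1.06 = 1.93 mm
Undyed core = 2.7 - 1.93 = 0.77 mm
Penetration = 1.93 / 2.7 x 100 = 71.5%


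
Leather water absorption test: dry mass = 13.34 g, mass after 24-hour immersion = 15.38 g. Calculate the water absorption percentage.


Water absorbed = 15.38 - 13.34 = 2.04 g
WA% = 2.04 / 13.34 x 100 = 15.3%


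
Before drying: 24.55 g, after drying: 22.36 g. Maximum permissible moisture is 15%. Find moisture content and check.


MC = (24.55 - 22.36) / 24.55 x 100 = 8.9%
Maximum: 15%
Acceptable: Yes


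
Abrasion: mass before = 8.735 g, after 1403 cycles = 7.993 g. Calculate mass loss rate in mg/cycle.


Mass loss = 8.735 - 7.993 = 0.742 g
Rate = 0.742 / 1403 x 1000 = 0.529 mg/cycle


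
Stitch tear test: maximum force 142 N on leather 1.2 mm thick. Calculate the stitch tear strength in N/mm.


Stitch tear strength = force / thickness
STS = 142 / 1.2 = 118.3 N/mm


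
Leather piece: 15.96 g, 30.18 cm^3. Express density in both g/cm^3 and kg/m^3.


Density = 15.96 / 30.18 = 0.529 g/cm^3
Convert: 0.529 x 1000 = 529 kg/m^3


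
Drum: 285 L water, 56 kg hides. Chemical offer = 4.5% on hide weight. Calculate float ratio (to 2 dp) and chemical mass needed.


Float ratio = 5.09
Chemical needed = 2.52 kg

Float ratio = 285 / 56 = 5.09
Chemical = 56 x 4.5 / 100 = 2.52 kg


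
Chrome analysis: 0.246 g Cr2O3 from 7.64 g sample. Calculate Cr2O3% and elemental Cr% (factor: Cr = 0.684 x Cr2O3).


Cr2O3 = 3.22%
Cr = 2.20%


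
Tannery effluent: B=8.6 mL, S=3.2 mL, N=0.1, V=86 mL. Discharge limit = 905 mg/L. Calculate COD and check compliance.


COD = (8.6 - 3.2) x 0.1 x 8000 / 86 = 50.2 mg/L
Limit: 905 mg/L
Compliant: Yes


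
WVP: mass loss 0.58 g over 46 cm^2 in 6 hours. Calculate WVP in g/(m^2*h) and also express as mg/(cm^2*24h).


WVP = 21.01 g/(m^2*h)
Daily rate = 50.43 mg/(cm^2*24h)

WVP = 0.58 / (46 x 6) x 10000 = 21.01 g/(m^2*h)
Mass loss in mg = 0.58 x 1000 = 580 mg
Per cm^2 per 24h in mg: 580 x 24 / (46 x 6) = 13920 / 276 = 50.43 mg/(cm^2*24h)


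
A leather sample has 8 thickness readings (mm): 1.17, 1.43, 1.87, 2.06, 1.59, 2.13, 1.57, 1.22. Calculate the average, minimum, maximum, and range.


Average = 1.63 mm
Min = 1.17 mm
Max = 2.13 mm
Range = 0.96 mm


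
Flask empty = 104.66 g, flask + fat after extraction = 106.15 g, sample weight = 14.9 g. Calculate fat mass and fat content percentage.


Fat mass = 106.15 - 104.66 = 1.49 g
Fat% = 1.49 / 14.9 x 100 = 10.0%


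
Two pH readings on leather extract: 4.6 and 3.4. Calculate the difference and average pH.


Difference = |4.6 - 3.4| = 1.2
Average = (4.6 + 3.4) / 2 = 4.00


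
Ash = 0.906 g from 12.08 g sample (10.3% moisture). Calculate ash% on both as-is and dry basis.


As-is ash% = 0.906 / 12.08 x 100 = 7.50%
Dry mass = 12.08 x (100 - 10.3) / 100 = 10.83576 g
Dry-basis ash% = 0.906 / 10.83576 x 100 = 8.36%


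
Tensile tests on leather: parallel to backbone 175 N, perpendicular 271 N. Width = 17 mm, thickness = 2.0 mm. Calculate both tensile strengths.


Area = 17 x 2.0 = 34.0 mm^2
TS (parallel) = 175 / 34.0 = 5.15 N/mm^2
TS (perpendicular) = 271 / 34.0 = 7.97 N/mm^2


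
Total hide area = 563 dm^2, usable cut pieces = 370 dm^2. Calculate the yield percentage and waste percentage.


Yield = 65.7%
Waste = 34.3%


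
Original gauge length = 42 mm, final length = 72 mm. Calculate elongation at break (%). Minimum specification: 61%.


Elongation = 71.4%
Meets spec: Yes

Extension = 72 - 42 = 30 mm
Elongation = 30 / 42 x 100 = 71.4%
Minimum required: 61%
Meets specification: Yes


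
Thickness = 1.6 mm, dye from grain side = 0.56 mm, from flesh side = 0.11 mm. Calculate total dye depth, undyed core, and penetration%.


Total dyed = 0.56 + 0.11 = 0.67 mm
Undyed core = 1.6 - 0.67 = 0.93 mm
Penetration = 0.67 / 1.6 x 100 = 41.9%


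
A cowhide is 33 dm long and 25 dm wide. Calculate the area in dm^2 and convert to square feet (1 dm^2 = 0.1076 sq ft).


Area = 33 x 25 = 825 dm^2
Conversion: 825 x 0.1076 = 88.77 sq ft


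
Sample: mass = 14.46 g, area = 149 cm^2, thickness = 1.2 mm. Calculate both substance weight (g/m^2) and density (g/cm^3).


SW = 14.46 / 149 x 10000 = 970.5 g/m^2
Volume = 149 x 1.2 / 10 = 17.88 cm^3
Density = 14.46 / 17.88 = 0.809 g/cm^3


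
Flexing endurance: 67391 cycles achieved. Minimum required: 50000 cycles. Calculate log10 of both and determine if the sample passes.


Achieved: log10 = 4.83
Required: log10 = 4.70
Passes: Yes

log10(67391) = 4.83
log10(50000) = 4.70
Passes: Yes


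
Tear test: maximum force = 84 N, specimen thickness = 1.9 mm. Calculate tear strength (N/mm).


44.2 N/mm

Tear strength = force / thickness
Tear = 84 / 1.9 = 44.2 N/mm


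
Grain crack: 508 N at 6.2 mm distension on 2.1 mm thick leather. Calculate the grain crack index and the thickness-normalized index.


Crack index = 508 / 6.2 = 81.9 N/mm
Normalized = 81.9 / 2.1 = 39.0 N/mm per mm


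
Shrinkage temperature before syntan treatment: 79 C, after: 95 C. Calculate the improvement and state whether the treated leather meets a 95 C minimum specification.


Improvement = 16 C
Meets 95 C spec: Yes

Improvement = 95 - 79 = 16 C
Spec check: 95 C >= 95 C? Yes


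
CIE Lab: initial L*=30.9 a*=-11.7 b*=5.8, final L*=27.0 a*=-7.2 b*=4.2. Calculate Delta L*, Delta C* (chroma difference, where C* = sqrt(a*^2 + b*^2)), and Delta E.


Delta L* = -3.9
Delta C* = -4.72
Delta E = 6.17

Delta L* = 27.0 - 30.9 = -3.9
C1* = sqrt((-11.7)^2 + (5.8)^2) = 13.059
C2* = sqrt((-7.2)^2 + (4.2)^2) = 8.335
Delta C* = 8.335 - 13.059 = -4.72
Delta E = sqrt((-3.9)^2 + (4.5)^2 + (-1.6)^2) = 6.17


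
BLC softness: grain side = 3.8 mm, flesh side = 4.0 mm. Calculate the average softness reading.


3.90 mm

Average = (3.8 + 4.0) / 2
Average = 3.90 mm


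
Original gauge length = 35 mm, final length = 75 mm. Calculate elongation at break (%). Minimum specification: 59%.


Extension = 75 - 35 = 40 mm
Elongation = 40 / 35 x 100 = 114.3%
Minimum required: 59%
Meets specification: Yes


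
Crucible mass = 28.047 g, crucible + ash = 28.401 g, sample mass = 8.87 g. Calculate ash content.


Ash mass = 28.401 - 28.047 = 0.354 g
Ash% = 0.354 / 8.87 x 100 = 3.99%


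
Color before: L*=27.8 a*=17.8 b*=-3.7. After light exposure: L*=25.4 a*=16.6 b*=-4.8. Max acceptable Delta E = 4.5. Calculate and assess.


dL = -2.4, da = -1.2, db = -1.1
dE = sqrt((-2.4)^2 + (-1.2)^2 + (-1.1)^2) = 2.90
Max = 4.5
Passes: Yes


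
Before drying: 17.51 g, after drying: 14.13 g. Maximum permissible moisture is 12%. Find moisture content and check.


MC = (17.51 - 14.13) / 17.51 x 100 = 19.3%
Maximum: 12%
Acceptable: No


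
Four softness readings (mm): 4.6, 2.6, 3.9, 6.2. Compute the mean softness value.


4.33 mm


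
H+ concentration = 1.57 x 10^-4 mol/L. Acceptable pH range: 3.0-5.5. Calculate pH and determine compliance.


pH = -log10(1.57 x 10^-4) = 3.80
Range: 3.0 to 5.5
Compliant: Yes


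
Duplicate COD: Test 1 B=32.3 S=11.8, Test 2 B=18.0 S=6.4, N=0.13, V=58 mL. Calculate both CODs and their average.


COD1 = 367.6 mg/L
COD2 = 208.0 mg/L
Average = 287.8 mg/L


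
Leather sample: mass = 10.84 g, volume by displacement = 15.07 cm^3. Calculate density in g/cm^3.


Density = mass / volume
Density = 10.84 / 15.07 = 0.719 g/cm^3


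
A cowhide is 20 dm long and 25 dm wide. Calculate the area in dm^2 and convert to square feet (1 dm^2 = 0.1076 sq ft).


500 dm^2
53.80 sq ft


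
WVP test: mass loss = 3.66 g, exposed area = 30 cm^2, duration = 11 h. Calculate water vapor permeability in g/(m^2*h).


WVP = mass_loss / (area x time) x 10000
WVP = 3.66 / (30 x 11) x 10000
WVP = 3.66 / 330 x 10000 = 110.91 g/(m^2*h)


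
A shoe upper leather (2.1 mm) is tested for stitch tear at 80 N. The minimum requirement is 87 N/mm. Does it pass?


STS = 80 / 2.1 = 38.1 N/mm
Minimum required: 87 N/mm
Passes: No


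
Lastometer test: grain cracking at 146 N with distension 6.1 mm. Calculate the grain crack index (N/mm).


23.9 N/mm

Grain crack index = force / distension
Index = 146 / 6.1 = 23.9 N/mm


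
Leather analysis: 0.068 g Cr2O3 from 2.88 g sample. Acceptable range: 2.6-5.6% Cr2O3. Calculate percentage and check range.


Cr2O3 = 2.36%
Within range: No

Cr2O3% = 0.068 / 2.88 x 100 = 2.36%
Acceptable range: 2.6 to 5.6%
Within range: No


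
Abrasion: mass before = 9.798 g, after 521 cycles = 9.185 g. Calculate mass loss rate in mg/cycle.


Mass loss = 9.798 - 9.185 = 0.613 g
Rate = 0.613 / 521 x 1000 = 1.177 mg/cycle


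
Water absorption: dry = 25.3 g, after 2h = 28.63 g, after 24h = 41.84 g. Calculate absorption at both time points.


WA (2h) = (28.63 - 25.3) / 25.3 x 100 = 13.2%
WA (24h) = (41.84 - 25.3) / 25.3 x 100 = 65.4%


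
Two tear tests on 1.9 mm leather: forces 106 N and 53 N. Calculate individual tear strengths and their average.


Tear 1 = 55.8 N/mm
Tear 2 = 27.9 N/mm
Average = 41.9 N/mm


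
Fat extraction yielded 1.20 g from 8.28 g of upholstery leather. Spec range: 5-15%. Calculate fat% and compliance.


Fat content = 14.5%
Compliant: Yes


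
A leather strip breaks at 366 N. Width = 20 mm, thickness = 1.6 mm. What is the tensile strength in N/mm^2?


11.44 N/mm^2


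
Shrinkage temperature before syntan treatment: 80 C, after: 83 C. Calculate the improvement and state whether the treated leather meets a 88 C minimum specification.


Improvement = 83 - 80 = 3 C
Spec check: 83 C >= 88 C? No


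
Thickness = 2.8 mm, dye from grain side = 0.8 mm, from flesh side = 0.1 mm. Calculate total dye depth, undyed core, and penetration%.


Total dyed = 0.8 + 0.1 = 0.90 mm
Undyed core = 2.8 - 0.90 = 1.90 mm
Penetration = 0.90 / 2.8 x 100 = 32.1%


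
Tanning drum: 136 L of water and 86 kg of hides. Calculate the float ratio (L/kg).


Float ratio = water / hide weight
Ratio = 136 / 86 = 1.6


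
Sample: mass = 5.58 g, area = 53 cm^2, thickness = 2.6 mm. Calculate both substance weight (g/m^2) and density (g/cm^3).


SW = 5.58 / 53 x 10000 = 1052.8 g/m^2
Volume = 53 x 2.6 / 10 = 13.78 cm^3
Density = 5.58 / 13.78 = 0.405 g/cm^3


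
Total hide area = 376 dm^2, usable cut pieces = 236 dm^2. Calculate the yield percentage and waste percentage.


Yield = 62.8%
Waste = 37.2%

Yield = 236 / 376 x 100 = 62.8%
Waste = 376 - 236 = 140 dm^2
Waste% = 100 - 62.8 = 37.2%


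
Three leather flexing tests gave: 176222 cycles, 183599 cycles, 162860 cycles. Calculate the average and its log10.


Average = (176222 + 183599 + 162860) / 3 = 174227 cycles
log10(174227) = 5.24


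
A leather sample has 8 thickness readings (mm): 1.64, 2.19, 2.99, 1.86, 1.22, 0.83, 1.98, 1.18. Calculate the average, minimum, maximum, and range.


Average = 1.74 mm
Min = 0.83 mm
Max = 2.99 mm
Range = 2.16 mm


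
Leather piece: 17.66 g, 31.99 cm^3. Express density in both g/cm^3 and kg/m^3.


Density = 17.66 / 31.99 = 0.552 g/cm^3
Convert: 0.552 x 1000 = 552 kg/m^3


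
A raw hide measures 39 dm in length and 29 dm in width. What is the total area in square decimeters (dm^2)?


1131 dm^2


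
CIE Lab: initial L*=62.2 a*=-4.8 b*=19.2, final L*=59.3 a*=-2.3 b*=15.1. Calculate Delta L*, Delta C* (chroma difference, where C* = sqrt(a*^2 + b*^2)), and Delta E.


Delta L* = -2.9
Delta C* = -4.52
Delta E = 5.61

Delta L* = 59.3 - 62.2 = -2.9
C1* = sqrt((-4.8)^2 + (19.2)^2) = 19.791
C2* = sqrt((-2.3)^2 + (15.1)^2) = 15.274
Delta C* = 15.274 - 19.791 = -4.52
Delta E = sqrt((-2.9)^2 + (2.5)^2 + (-4.1)^2) = 5.61


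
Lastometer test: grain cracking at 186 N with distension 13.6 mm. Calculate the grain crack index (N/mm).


Grain crack index = force / distension
Index = 186 / 13.6 = 13.7 N/mm


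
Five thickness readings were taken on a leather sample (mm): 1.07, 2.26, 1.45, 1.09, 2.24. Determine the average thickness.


1.62 mm

Sum = 1.07 + 2.26 + 1.45 + 1.09 + 2.24 = 8.11
Average = 8.11 / 5 = 1.62 mm


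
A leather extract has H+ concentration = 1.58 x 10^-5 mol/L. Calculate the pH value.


pH = 4.80

pH = -log10[H+]
pH = -log10(1.58 x 10^-5) = 4.80


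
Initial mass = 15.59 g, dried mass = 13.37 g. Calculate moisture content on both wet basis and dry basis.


Moisture lost = 15.59 - 13.37 = 2.22 g
Wet basis MC = 2.22 / 15.59 x 100 = 14.2%
Dry basis MC = 2.22 / 13.37 x 100 = 16.6%


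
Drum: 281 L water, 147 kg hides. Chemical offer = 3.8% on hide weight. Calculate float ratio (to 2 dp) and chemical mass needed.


Float ratio = 1.91
Chemical needed = 5.586 kg

Float ratio = 281 / 147 = 1.91
Chemical = 147 x 3.8 / 100 = 5.586 kg


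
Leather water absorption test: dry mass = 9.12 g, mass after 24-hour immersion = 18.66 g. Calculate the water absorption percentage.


104.6%

Water absorbed = 18.66 - 9.12 = 9.54 g
WA% = 9.54 / 9.12 x 100 = 104.6%


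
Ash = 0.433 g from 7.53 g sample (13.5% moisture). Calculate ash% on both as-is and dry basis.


As-is ash% = 0.433 / 7.53 x 100 = 5.75%
Dry mass = 7.53 x (100 - 13.5) / 100 = 6.51345 g
Dry-basis ash% = 0.433 / 6.51345 x 100 = 6.65%


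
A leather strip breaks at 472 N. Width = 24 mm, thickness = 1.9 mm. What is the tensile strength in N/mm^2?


Cross-sectional area = 24 x 1.9 = 45.6 mm^2
Tensile strength = 472 / 45.6 = 10.35 N/mm^2


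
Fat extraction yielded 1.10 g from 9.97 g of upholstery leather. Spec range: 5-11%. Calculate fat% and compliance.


Fat content = 11.0%
Compliant: Yes

Fat% = 1.10 / 9.97 x 100 = 11.0%
Spec range: 5-11%
Compliant: Yes


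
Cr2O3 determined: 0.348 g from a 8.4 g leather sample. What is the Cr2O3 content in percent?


4.14%


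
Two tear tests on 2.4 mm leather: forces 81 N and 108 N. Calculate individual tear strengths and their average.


Tear 1 = 33.8 N/mm
Tear 2 = 45.0 N/mm
Average = 39.4 N/mm


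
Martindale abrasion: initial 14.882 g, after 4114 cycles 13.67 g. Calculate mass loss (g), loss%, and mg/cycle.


Mass loss = 1.212 g
Loss = 8.14%
Rate = 0.295 mg/cycle

Loss = 14.882 - 13.67 = 1.212 g
Loss% = 1.212 / 14.882 x 100 = 8.14%
Rate = 1.212 / 4114 x 1000 = 0.295 mg/cycle


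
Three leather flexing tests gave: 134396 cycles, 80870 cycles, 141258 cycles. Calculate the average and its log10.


Average = 118841 cycles
log10 = 5.07

Average = (134396 + 80870 + 141258) / 3 = 118841 cycles
log10(118841) = 5.07


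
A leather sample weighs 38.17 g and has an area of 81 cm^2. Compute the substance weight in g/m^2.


Substance weight = mass / area x 10000
SW = 38.17 / 81 x 10000
SW = 4712.3 g/m^2


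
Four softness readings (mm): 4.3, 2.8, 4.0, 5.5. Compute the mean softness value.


4.15 mm


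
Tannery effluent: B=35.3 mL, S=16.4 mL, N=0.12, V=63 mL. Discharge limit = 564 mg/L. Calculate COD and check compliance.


COD = 288.0 mg/L
Compliant: Yes


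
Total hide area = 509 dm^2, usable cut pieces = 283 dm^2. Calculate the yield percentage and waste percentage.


Yield = 283 / 509 x 100 = 55.6%
Waste = 509 - 283 = 226 dm^2
Waste% = 100 - 55.6 = 44.4%


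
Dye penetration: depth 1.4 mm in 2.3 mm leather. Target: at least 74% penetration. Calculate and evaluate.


Penetration = 1.4 / 2.3 x 100 = 60.9%
Target: 74%
Meets target: No


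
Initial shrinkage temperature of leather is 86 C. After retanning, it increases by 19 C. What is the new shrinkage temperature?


105 C

New Ts = 86 + 19 = 105 C


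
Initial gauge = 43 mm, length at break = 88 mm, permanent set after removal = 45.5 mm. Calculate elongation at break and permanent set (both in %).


Elongation at break = 104.7%
Permanent set = 5.8%

Elongation at break = (88 - 43) / 43 x 100 = 104.7%
Permanent set = (45.5 - 43) / 43 x 100 = 5.8%


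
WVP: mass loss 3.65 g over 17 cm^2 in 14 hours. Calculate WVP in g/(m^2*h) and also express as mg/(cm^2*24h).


WVP = 3.65 / (17 x 14) x 10000 = 153.36 g/(m^2*h)
Mass loss in mg = 3.65 x 1000 = 3650 mg
Per cm^2 per 24h in mg: 3650 x 24 / (17 x 14) = 87600 / 238 = 368.07 mg/(cm^2*24h)


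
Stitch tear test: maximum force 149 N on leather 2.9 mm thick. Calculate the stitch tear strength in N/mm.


Stitch tear strength = force / thickness
STS = 149 / 2.9 = 51.4 N/mm


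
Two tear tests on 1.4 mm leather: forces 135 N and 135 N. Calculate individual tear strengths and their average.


Tear 1 = 96.4 N/mm
Tear 2 = 96.4 N/mm
Average = 96.4 N/mm

Tear 1 = 135 / 1.4 = 96.4 N/mm
Tear 2 = 135 / 1.4 = 96.4 N/mm
Average = (96.4 + 96.4) / 2 = 96.4 N/mm


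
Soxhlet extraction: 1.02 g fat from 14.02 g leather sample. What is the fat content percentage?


Fat content = 1.02 / 14.02 x 100
Fat = 7.3%


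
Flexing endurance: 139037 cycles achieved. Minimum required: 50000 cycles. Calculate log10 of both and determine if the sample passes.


Achieved: log10 = 5.14
Required: log10 = 4.70
Passes: Yes

log10(139037) = 5.14
log10(50000) = 4.70
Passes: Yes


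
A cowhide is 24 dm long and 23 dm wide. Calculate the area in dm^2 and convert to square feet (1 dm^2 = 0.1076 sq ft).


552 dm^2
59.40 sq ft

Area = 24 x 23 = 552 dm^2
Conversion: 552 x 0.1076 = 59.40 sq ft


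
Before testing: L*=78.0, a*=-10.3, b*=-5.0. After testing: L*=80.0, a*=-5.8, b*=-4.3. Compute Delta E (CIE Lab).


Delta E = 4.97


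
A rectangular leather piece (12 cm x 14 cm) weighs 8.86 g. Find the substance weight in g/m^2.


527.4 g/m^2

Area = 12 x 14 = 168 cm^2
SW = 8.86 / 168 x 10000 = 527.4 g/m^2


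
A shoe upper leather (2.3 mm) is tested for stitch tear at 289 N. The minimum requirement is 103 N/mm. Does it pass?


STS = 289 / 2.3 = 125.7 N/mm
Minimum required: 103 N/mm
Passes: Yes


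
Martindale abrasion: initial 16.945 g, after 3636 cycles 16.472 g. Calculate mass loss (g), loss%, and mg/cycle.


Mass loss = 0.473 g
Loss = 2.79%
Rate = 0.130 mg/cycle

Loss = 16.945 - 16.472 = 0.473 g
Loss% = 0.473 / 16.945 x 100 = 2.79%
Rate = 0.473 / 3636 x 1000 = 0.130 mg/cycle


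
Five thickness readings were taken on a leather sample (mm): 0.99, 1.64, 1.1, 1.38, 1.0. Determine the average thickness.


Sum = 0.99 + 1.64 + 1.1 + 1.38 + 1.0 = 6.11
Average = 6.11 / 5 = 1.22 mm


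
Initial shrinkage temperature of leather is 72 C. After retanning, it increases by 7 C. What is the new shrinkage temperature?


New Ts = 72 + 7 = 79 C
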